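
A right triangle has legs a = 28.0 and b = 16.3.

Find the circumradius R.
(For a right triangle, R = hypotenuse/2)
Hypotenuse c = √(a² + b²) = √(784 + 265.69) = √1049.69 ≈ 32.3989
R = c/2 ≈ 32.3989/2 ≈ 16.1995

R = 16.2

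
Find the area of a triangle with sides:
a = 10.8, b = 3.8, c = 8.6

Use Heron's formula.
s = (10.8 + 3.8 + 8.6)/2 = 23.2/2 = 11.6
s − a = 0.8, s − b = 7.8, s − c = 3
s(s−a)(s−b)(s−c) = 11.6·0.8·7.8·3 ≈ 217.152
Area = √217.152 ≈ 14.7361

Area = 14.74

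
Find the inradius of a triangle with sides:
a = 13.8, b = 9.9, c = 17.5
r = Area/s where s is the semi-perimeter.
s = (13.8 + 9.9 + 17.5)/2 = 41.2/2 = 20.6
Area = √(s(s−a)(s−b)(s−c)) = √(20.6·6.8·10.7·3.1) ≈ √4646.45 ≈ 68.1649
r ≈ 68.1649/20.6 ≈ 3.30898

r = 3.309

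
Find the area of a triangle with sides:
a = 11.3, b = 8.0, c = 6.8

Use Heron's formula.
s = (11.3 + 8.0 + 6.8)/2 = 26.1/2 = 13.05
s − a = 1.75, s − b = 5.05, s − c = 6.25
s(s−a)(s−b)(s−c) = 13.05·1.75·5.05·6.25 ≈ 720.809
Area = √720.809 ≈ 26.8479

Area = 26.85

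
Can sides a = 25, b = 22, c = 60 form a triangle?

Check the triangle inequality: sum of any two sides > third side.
a + b vs c: 25 + 22 = 47 ≤ 60  ✗
a + c vs b: 25 + 60 = 85 > 22  ✓
b + c vs a: 22 + 60 = 82 > 25  ✓

No: 25 + 22 = 47 is not > 60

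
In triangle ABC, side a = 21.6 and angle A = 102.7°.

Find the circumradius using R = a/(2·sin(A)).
R = a/(2·sin(A)) = 21.6/(2·sin(102.7°))
sin(102.7°) ≈ 0.975535
R ≈ 21.6/(2·0.975535) = 21.6/1.95107 ≈ 11.0709

R = 11.07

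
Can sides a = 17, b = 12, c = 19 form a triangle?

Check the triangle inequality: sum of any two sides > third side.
a + b vs c: 17 + 12 = 29 > 19  ✓
a + c vs b: 17 + 19 = 36 > 12  ✓
b + c vs a: 12 + 19 = 31 > 17  ✓

Yes, triangle inequality satisfied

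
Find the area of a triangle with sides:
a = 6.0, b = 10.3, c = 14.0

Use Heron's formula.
s = (6.0 + 10.3 + 14.0)/2 = 30.3/2 = 15.15
s − a = 9.15, s − b = 4.85, s − c = 1.15
s(s−a)(s−b)(s−c) = 15.15·9.15·4.85·1.15 ≈ 773.167
Area = √773.167 ≈ 27.8059

Area = 27.81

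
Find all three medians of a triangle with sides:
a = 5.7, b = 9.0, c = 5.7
Median formula: m_a = ½√(2b² + 2c² − a²) (and cyclically). a² = 32.49, b² = 81, c² = 32.49.
m_a = ½√(2·81 + 2·32.49 − 32.49) = ½√194.49 ≈ ½·13.946 ≈ 6.97298
m_b = ½√(2·32.49 + 2·32.49 − 81) = ½√48.96 ≈ ½·6.99714 ≈ 3.49857
m_c = ½√(2·32.49 + 2·81 − 32.49) = ½√194.49 ≈ ½·13.946 ≈ 6.97298

m_a = 6.973, m_b = 3.499, m_c = 6.973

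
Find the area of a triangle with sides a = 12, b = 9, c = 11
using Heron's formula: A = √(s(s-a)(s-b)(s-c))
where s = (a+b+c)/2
s = (12 + 9 + 11)/2 = 32/2 = 16
s − a = 4, s − b = 7, s − c = 5
s(s−a)(s−b)(s−c) = 16·4·7·5 = 2240
Area = √2240 ≈ 47.3286

s = 16.0, Area = 47.33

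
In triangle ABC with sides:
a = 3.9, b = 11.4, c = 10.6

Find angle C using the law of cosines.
c² = a² + b² − 2ab·cos(C)  ⇒  cos(C) = (a² + b² − c²)/(2ab)
cos(C) = (3.9² + 11.4² − 10.6²)/(2·3.9·11.4) = (15.21 + 129.96 − 112.36)/88.92 = 32.81/88.92 ≈ 0.368983
C = arccos(0.368983) ≈ 68.3471°

C = 68.35°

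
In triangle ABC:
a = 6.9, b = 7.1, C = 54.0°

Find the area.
Two sides and the included angle (SAS): A = ½·a·b·sin(C) = ½·6.9·7.1·sin(54.0°)
sin(54.0°) ≈ 0.809017
A ≈ ½·48.99·0.809017 = 24.495·0.809017 ≈ 19.8169

Area = 19.82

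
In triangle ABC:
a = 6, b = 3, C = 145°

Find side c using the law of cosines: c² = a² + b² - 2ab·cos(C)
c² = 6² + 3² − 2·6·3·cos(145°)
cos(145°) ≈ -0.819152
c² ≈ 36 + 9 − 36·(-0.819152) ≈ 45 + 29.4895 ≈ 74.4895
c ≈ √74.4895 ≈ 8.63073

c = 8.631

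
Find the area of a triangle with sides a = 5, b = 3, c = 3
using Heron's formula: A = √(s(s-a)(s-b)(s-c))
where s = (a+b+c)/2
s = (5 + 3 + 3)/2 = 11/2 = 5.5
s − a = 0.5, s − b = 2.5, s − c = 2.5
s(s−a)(s−b)(s−c) = 5.5·0.5·2.5·2.5 = 17.1875
Area = √17.1875 ≈ 4.14578

s = 5.5, Area = 4.146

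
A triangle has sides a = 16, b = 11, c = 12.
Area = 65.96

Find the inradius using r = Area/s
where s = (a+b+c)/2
s = (16 + 11 + 12)/2 = 39/2 = 19.5
r = Area/s = 65.96/19.5 ≈ 3.38256

r = 3.383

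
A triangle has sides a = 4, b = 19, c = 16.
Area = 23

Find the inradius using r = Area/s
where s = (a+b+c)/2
s = (4 + 19 + 16)/2 = 39/2 = 19.5
r = Area/s = 23/19.5 ≈ 1.17949

r = 1.179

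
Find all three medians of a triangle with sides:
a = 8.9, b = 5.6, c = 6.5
Median formula: m_a = ½√(2b² + 2c² − a²) (and cyclically). a² = 79.21, b² = 31.36, c² = 42.25.
m_a = ½√(2·31.36 + 2·42.25 − 79.21) = ½√68.01 ≈ ½·8.24682 ≈ 4.12341
m_b = ½√(2·79.21 + 2·42.25 − 31.36) = ½√211.56 ≈ ½·14.5451 ≈ 7.27255
m_c = ½√(2·79.21 + 2·31.36 − 42.25) = ½√178.89 ≈ ½·13.375 ≈ 6.68749

m_a = 4.123, m_b = 7.273, m_c = 6.687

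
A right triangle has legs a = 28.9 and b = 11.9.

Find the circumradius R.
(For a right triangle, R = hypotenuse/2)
Hypotenuse c = √(a² + b²) = √(835.21 + 141.61) = √976.82 ≈ 31.2541
R = c/2 ≈ 31.2541/2 ≈ 15.6271

R = 15.63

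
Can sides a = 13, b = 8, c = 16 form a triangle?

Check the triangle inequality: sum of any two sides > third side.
a + b vs c: 13 + 8 = 21 > 16  ✓
a + c vs b: 13 + 16 = 29 > 8  ✓
b + c vs a: 8 + 16 = 24 > 13  ✓

Yes, triangle inequality satisfied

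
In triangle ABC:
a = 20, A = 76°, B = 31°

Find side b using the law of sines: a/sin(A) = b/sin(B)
a/sin(A) = b/sin(B)  ⇒  b = a·sin(B)/sin(A) = 20·sin(31°)/sin(76°)
sin(31°) ≈ 0.515038, sin(76°) ≈ 0.970296
b ≈ 20·0.515038/0.970296 ≈ 10.3008/0.970296 ≈ 10.6161

b = 10.62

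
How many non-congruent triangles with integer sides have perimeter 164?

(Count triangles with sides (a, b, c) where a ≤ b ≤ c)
Let a ≤ b ≤ c with a + b + c = 164. The only binding inequality is a + b > c, i.e. 164 − c > c, so c < 164/2; and c ≥ 164/3 since c is the largest side.
So 55 ≤ c ≤ 81. For each c, b runs from ⌈(164 − c)/2⌉ up to c (then a = 164 − b − c satisfies 1 ≤ a ≤ b automatically), giving c − ⌈(164 − c)/2⌉ + 1 choices.
Summing over c: 1 + 3 + 4 + 6 + … + 39 + 40  (27 terms, c = 55, …, 81) = 560
Check (closed form: nearest integer to p²/48 for even p, (p+3)²/48 for odd p): 164²/48 = 26896/48 ≈ 560.33 → 560

560 triangles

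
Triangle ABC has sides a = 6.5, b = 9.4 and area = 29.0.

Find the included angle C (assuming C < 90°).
Area = ½·a·b·sin(C)  ⇒  sin(C) = 2·Area/(a·b) = 2·29.0/(6.5·9.4) = 58/61.1 ≈ 0.949264
C = arcsin(0.949264) ≈ 71.6705° (taking the acute solution since C < 90°)

C = 71.67°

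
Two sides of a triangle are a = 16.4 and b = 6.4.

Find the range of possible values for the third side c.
Triangle inequality: |a − b| < c < a + b
|a − b| = |16.4 − 6.4| = 10
a + b = 16.4 + 6.4 = 22.8

10 < c < 22.8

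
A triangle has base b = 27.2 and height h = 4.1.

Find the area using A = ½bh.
A = ½·b·h = ½·27.2·4.1 = ½·111.52 = 55.76

Area = 55.76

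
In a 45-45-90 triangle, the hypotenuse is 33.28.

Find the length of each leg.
In a 45-45-90 triangle hypotenuse = leg·√2, so leg = hypotenuse/√2.
Leg = 33.28/√2 ≈ 33.28/1.41421 ≈ 23.5325

Each leg = 23.53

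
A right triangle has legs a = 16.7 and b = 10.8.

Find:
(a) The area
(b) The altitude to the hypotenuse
(a) The legs are perpendicular, so Area = ½·a·b = ½·16.7·10.8 = ½·180.36 = 90.18
(b) Hypotenuse c = √(a² + b²) = √(278.89 + 116.64) = √395.53 ≈ 19.8879
    Area = ½·c·h_c  ⇒  h_c = 2·Area/c = 180.36/19.8879 ≈ 9.06881

Area = 90.18, h_c = 9.069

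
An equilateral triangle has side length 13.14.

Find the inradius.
r = Area/s with s the semi-perimeter.
Area = (√3/4)·13.14² = (√3/4)·172.6596 ≈ 0.433013·172.6596 ≈ 74.7638
s = 3·13.14/2 = 19.71
r ≈ 74.7638/19.71 ≈ 3.79319
(Equivalently r = side/(2√3) = 13.14/3.4641 ≈ 3.79319.)

r = 3.793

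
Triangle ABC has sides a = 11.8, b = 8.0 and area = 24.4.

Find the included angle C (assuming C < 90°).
Area = ½·a·b·sin(C)  ⇒  sin(C) = 2·Area/(a·b) = 2·24.4/(11.8·8.0) = 48.8/94.4 ≈ 0.516949
C = arcsin(0.516949) ≈ 31.1278° (taking the acute solution since C < 90°)

C = 31.13°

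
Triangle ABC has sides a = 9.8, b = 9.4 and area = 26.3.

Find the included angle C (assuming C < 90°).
Area = ½·a·b·sin(C)  ⇒  sin(C) = 2·Area/(a·b) = 2·26.3/(9.8·9.4) = 52.6/92.12 ≈ 0.570994
C = arcsin(0.570994) ≈ 34.8196° (taking the acute solution since C < 90°)

C = 34.82°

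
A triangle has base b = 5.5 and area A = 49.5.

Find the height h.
A = ½·b·h  ⇒  h = 2A/b = 2·49.5/5.5 = 99/5.5 ≈ 18

h = 18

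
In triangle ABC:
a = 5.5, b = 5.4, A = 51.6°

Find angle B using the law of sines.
a/sin(A) = b/sin(B)  ⇒  sin(B) = b·sin(A)/a = 5.4·sin(51.6°)/5.5
sin(51.6°) ≈ 0.783693
sin(B) ≈ 5.4·0.783693/5.5 ≈ 4.23194/5.5 ≈ 0.769444
B = arcsin(0.769444) ≈ 50.304°
(Since b ≤ a we need B ≤ A, so the obtuse alternative 180° − 50.304° ≈ 129.696° is rejected.)

B = 50.3°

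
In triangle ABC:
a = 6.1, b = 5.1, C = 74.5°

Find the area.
Two sides and the included angle (SAS): A = ½·a·b·sin(C) = ½·6.1·5.1·sin(74.5°)
sin(74.5°) ≈ 0.96363
A ≈ ½·31.11·0.96363 = 15.555·0.96363 ≈ 14.9893

Area = 14.99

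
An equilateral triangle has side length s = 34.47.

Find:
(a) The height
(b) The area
(a) The height splits the triangle into two 30-60-90 halves: h = s·√3/2 = 34.47·1.73205/2 ≈ 59.7038/2 ≈ 29.8519
(b) Area = (√3/4)·s² = (√3/4)·34.47² = (√3/4)·1188.1809 ≈ 0.433013·1188.1809 ≈ 514.497

Height = 29.85, Area = 514.5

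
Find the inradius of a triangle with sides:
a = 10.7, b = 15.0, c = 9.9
r = Area/s where s is the semi-perimeter.
s = (10.7 + 15.0 + 9.9)/2 = 35.6/2 = 17.8
Area = √(s(s−a)(s−b)(s−c)) = √(17.8·7.1·2.8·7.9) ≈ √2795.53 ≈ 52.8727
r ≈ 52.8727/17.8 ≈ 2.97038

r = 2.97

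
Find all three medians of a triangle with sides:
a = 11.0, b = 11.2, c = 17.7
Median formula: m_a = ½√(2b² + 2c² − a²) (and cyclically). a² = 121, b² = 125.44, c² = 313.29.
m_a = ½√(2·125.44 + 2·313.29 − 121) = ½√756.46 ≈ ½·27.5038 ≈ 13.7519
m_b = ½√(2·121 + 2·313.29 − 125.44) = ½√743.14 ≈ ½·27.2606 ≈ 13.6303
m_c = ½√(2·121 + 2·125.44 − 313.29) = ½√179.59 ≈ ½·13.4011 ≈ 6.70056

m_a = 13.75, m_b = 13.63, m_c = 6.701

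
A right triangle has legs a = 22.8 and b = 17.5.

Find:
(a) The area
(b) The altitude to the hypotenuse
(a) The legs are perpendicular, so Area = ½·a·b = ½·22.8·17.5 = ½·399 = 199.5
(b) Hypotenuse c = √(a² + b²) = √(519.84 + 306.25) = √826.09 ≈ 28.7418
    Area = ½·c·h_c  ⇒  h_c = 2·Area/c = 399/28.7418 ≈ 13.8822

Area = 199.5, h_c = 13.88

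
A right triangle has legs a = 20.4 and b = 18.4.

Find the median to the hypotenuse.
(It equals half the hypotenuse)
Hypotenuse c = √(a² + b²) = √(416.16 + 338.56) = √754.72 ≈ 27.4722
Median to hypotenuse = c/2 ≈ 27.4722/2 ≈ 13.7361

Median = 13.74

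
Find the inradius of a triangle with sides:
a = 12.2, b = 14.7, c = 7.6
r = Area/s where s is the semi-perimeter.
s = (12.2 + 14.7 + 7.6)/2 = 34.5/2 = 17.25
Area = √(s(s−a)(s−b)(s−c)) = √(17.25·5.05·2.55·9.65) ≈ √2143.62 ≈ 46.2993
r ≈ 46.2993/17.25 ≈ 2.68401

r = 2.684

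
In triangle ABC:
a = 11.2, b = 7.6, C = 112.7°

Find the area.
Two sides and the included angle (SAS): A = ½·a·b·sin(C) = ½·11.2·7.6·sin(112.7°)
sin(112.7°) ≈ 0.922538
A ≈ ½·85.12·0.922538 = 42.56·0.922538 ≈ 39.2632

Area = 39.26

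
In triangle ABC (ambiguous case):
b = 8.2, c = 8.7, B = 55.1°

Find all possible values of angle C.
b/sin(B) = c/sin(C)  ⇒  sin(C) = c·sin(B)/b = 8.7·sin(55.1°)/8.2
sin(55.1°) ≈ 0.820152
sin(C) ≈ 8.7·0.820152/8.2 ≈ 7.13532/8.2 ≈ 0.870161
Candidate 1: C₁ = arcsin(0.870161) ≈ 60.4774°  →  A = 180° − 55.1° − 60.4774° ≈ 64.4226° > 0, valid
Candidate 2: C₂ = 180° − C₁ ≈ 119.523°  →  A = 180° − 55.1° − 119.523° ≈ 5.37737° > 0, valid

C = 60.48° or C = 119.5° (two solutions)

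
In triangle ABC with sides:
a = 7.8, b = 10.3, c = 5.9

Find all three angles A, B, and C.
Law of cosines for each angle (a² = 60.84, b² = 106.09, c² = 34.81):
cos(A) = (b² + c² − a²)/(2bc) = (106.09 + 34.81 − 60.84)/(2·10.3·5.9) = 80.06/121.54 ≈ 0.658713  ⇒  A ≈ 48.7982°
cos(B) = (a² + c² − b²)/(2ac) = (60.84 + 34.81 − 106.09)/(2·7.8·5.9) = -10.44/92.04 ≈ -0.113429  ⇒  B ≈ 96.513°
cos(C) = (a² + b² − c²)/(2ab) = (60.84 + 106.09 − 34.81)/(2·7.8·10.3) = 132.12/160.68 ≈ 0.822255  ⇒  C ≈ 34.6888°
Check: A + B + C ≈ 180°

A = 48.8°, B = 96.51°, C = 34.69°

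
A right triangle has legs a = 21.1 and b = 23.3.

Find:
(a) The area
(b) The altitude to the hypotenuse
(a) The legs are perpendicular, so Area = ½·a·b = ½·21.1·23.3 = ½·491.63 = 245.815
(b) Hypotenuse c = √(a² + b²) = √(445.21 + 542.89) = √988.1 ≈ 31.4341
    Area = ½·c·h_c  ⇒  h_c = 2·Area/c = 491.63/31.4341 ≈ 15.64

Area = 245.815, h_c = 15.64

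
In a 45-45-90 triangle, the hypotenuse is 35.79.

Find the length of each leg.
In a 45-45-90 triangle hypotenuse = leg·√2, so leg = hypotenuse/√2.
Leg = 35.79/√2 ≈ 35.79/1.41421 ≈ 25.3074

Each leg = 25.31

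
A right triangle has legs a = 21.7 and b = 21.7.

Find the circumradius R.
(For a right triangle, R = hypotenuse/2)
Hypotenuse c = √(a² + b²) = √(470.89 + 470.89) = √941.78 ≈ 30.6884
R = c/2 ≈ 30.6884/2 ≈ 15.3442

R = 15.34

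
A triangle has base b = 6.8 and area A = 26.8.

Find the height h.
A = ½·b·h  ⇒  h = 2A/b = 2·26.8/6.8 = 53.6/6.8 ≈ 7.88235

h = 7.882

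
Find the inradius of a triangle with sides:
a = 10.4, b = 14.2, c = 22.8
r = Area/s where s is the semi-perimeter.
s = (10.4 + 14.2 + 22.8)/2 = 47.4/2 = 23.7
Area = √(s(s−a)(s−b)(s−c)) = √(23.7·13.3·9.5·0.9) ≈ √2695.05 ≈ 51.9138
r ≈ 51.9138/23.7 ≈ 2.19046

r = 2.19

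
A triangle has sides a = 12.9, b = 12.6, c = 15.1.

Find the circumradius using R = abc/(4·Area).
First find the area with Heron's formula.
s = (12.9 + 12.6 + 15.1)/2 = 20.3
Area = √(s(s−a)(s−b)(s−c)) = √(20.3·7.4·7.7·5.2) ≈ √6014.81 ≈ 77.5552
abc = 12.9·12.6·15.1 = 2454.354
R = abc/(4·Area) ≈ 2454.354/(4·77.5552) = 2454.354/310.221 ≈ 7.91164

R = 7.912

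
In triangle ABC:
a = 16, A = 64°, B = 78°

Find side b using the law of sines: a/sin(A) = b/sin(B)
a/sin(A) = b/sin(B)  ⇒  b = a·sin(B)/sin(A) = 16·sin(78°)/sin(64°)
sin(78°) ≈ 0.978148, sin(64°) ≈ 0.898794
b ≈ 16·0.978148/0.898794 ≈ 15.6504/0.898794 ≈ 17.4126

b = 17.41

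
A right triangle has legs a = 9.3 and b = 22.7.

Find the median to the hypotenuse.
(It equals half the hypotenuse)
Hypotenuse c = √(a² + b²) = √(86.49 + 515.29) = √601.78 ≈ 24.5312
Median to hypotenuse = c/2 ≈ 24.5312/2 ≈ 12.2656

Median = 12.27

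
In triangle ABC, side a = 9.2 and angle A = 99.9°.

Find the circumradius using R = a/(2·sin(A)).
R = a/(2·sin(A)) = 9.2/(2·sin(99.9°))
sin(99.9°) ≈ 0.985109
R ≈ 9.2/(2·0.985109) = 9.2/1.97022 ≈ 4.66953

R = 4.67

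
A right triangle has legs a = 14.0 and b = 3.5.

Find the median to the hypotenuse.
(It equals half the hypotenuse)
Hypotenuse c = √(a² + b²) = √(196 + 12.25) = √208.25 ≈ 14.4309
Median to hypotenuse = c/2 ≈ 14.4309/2 ≈ 7.21543

Median = 7.215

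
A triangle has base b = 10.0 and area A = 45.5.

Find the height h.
A = ½·b·h  ⇒  h = 2A/b = 2·45.5/10.0 = 91/10.0 ≈ 9.1

h = 9.1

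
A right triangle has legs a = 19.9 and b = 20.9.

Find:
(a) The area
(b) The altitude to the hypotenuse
(a) The legs are perpendicular, so Area = ½·a·b = ½·19.9·20.9 = ½·415.91 = 207.955
(b) Hypotenuse c = √(a² + b²) = √(396.01 + 436.81) = √832.82 ≈ 28.8586
    Area = ½·c·h_c  ⇒  h_c = 2·Area/c = 415.91/28.8586 ≈ 14.412

Area = 207.955, h_c = 14.41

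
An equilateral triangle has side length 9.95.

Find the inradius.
r = Area/s with s the semi-perimeter.
Area = (√3/4)·9.95² = (√3/4)·99.0025 ≈ 0.433013·99.0025 ≈ 42.8693
s = 3·9.95/2 = 14.925
r ≈ 42.8693/14.925 ≈ 2.87232
(Equivalently r = side/(2√3) = 9.95/3.4641 ≈ 2.87232.)

r = 2.872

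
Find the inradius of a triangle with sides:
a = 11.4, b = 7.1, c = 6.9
r = Area/s where s is the semi-perimeter.
s = (11.4 + 7.1 + 6.9)/2 = 25.4/2 = 12.7
Area = √(s(s−a)(s−b)(s−c)) = √(12.7·1.3·5.6·5.8) ≈ √536.245 ≈ 23.157
r ≈ 23.157/12.7 ≈ 1.82338

r = 1.823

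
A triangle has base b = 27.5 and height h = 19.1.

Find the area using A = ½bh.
A = ½·b·h = ½·27.5·19.1 = ½·525.25 = 262.625

Area = 262.625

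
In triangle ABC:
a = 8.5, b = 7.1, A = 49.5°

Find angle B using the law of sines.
a/sin(A) = b/sin(B)  ⇒  sin(B) = b·sin(A)/a = 7.1·sin(49.5°)/8.5
sin(49.5°) ≈ 0.760406
sin(B) ≈ 7.1·0.760406/8.5 ≈ 5.39888/8.5 ≈ 0.635163
B = arcsin(0.635163) ≈ 39.432°
(Since b ≤ a we need B ≤ A, so the obtuse alternative 180° − 39.432° ≈ 140.568° is rejected.)

B = 39.43°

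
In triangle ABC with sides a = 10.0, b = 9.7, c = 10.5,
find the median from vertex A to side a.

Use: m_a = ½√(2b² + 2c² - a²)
m_a = ½√(2·9.7² + 2·10.5² − 10.0²) = ½√(2·94.09 + 2·110.25 − 100) = ½√(188.18 + 220.5 − 100) = ½√308.68
√308.68 ≈ 17.5693, so m_a ≈ 8.78465

m_a = 8.785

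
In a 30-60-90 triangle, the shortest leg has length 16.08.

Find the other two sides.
In a 30-60-90 triangle the sides are in ratio 1 : √3 : 2 (short leg : long leg : hypotenuse).
Long leg = 16.08·√3 ≈ 16.08·1.73205 ≈ 27.8514
Hypotenuse = 2·16.08 = 32.16

Long leg = 16.08√3 = 27.85, Hypotenuse = 32.16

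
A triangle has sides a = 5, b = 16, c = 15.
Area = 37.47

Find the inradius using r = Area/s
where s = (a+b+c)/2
s = (5 + 16 + 15)/2 = 36/2 = 18
r = Area/s = 37.47/18 ≈ 2.08167

r = 2.082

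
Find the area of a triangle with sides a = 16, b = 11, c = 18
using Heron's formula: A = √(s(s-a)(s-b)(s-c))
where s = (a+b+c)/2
s = (16 + 11 + 18)/2 = 45/2 = 22.5
s − a = 6.5, s − b = 11.5, s − c = 4.5
s(s−a)(s−b)(s−c) = 22.5·6.5·11.5·4.5 = 7568.4375
Area = √7568.4375 ≈ 86.9968

s = 22.5, Area = 87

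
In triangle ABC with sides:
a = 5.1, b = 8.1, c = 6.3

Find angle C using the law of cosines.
c² = a² + b² − 2ab·cos(C)  ⇒  cos(C) = (a² + b² − c²)/(2ab)
cos(C) = (5.1² + 8.1² − 6.3²)/(2·5.1·8.1) = (26.01 + 65.61 − 39.69)/82.62 = 51.93/82.62 ≈ 0.62854
C = arccos(0.62854) ≈ 51.0575°

C = 51.06°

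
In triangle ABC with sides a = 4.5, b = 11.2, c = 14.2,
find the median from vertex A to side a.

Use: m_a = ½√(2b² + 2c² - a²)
m_a = ½√(2·11.2² + 2·14.2² − 4.5²) = ½√(2·125.44 + 2·201.64 − 20.25) = ½√(250.88 + 403.28 − 20.25) = ½√633.91
√633.91 ≈ 25.1776, so m_a ≈ 12.5888

m_a = 12.59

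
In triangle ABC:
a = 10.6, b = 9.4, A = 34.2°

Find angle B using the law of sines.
a/sin(A) = b/sin(B)  ⇒  sin(B) = b·sin(A)/a = 9.4·sin(34.2°)/10.6
sin(34.2°) ≈ 0.562083
sin(B) ≈ 9.4·0.562083/10.6 ≈ 5.28358/10.6 ≈ 0.498451
B = arcsin(0.498451) ≈ 29.8976°
(Since b ≤ a we need B ≤ A, so the obtuse alternative 180° − 29.8976° ≈ 150.102° is rejected.)

B = 29.9°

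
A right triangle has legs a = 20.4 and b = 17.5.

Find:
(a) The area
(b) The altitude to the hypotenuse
(a) The legs are perpendicular, so Area = ½·a·b = ½·20.4·17.5 = ½·357 = 178.5
(b) Hypotenuse c = √(a² + b²) = √(416.16 + 306.25) = √722.41 ≈ 26.8777
    Area = ½·c·h_c  ⇒  h_c = 2·Area/c = 357/26.8777 ≈ 13.2824

Area = 178.5, h_c = 13.28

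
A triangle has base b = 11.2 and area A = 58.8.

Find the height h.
A = ½·b·h  ⇒  h = 2A/b = 2·58.8/11.2 = 117.6/11.2 ≈ 10.5

h = 10.5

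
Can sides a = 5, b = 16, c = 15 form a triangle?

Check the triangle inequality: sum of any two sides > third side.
a + b vs c: 5 + 16 = 21 > 15  ✓
a + c vs b: 5 + 15 = 20 > 16  ✓
b + c vs a: 16 + 15 = 31 > 5  ✓

Yes, triangle inequality satisfied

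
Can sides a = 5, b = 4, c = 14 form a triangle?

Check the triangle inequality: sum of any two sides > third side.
a + b vs c: 5 + 4 = 9 ≤ 14  ✗
a + c vs b: 5 + 14 = 19 > 4  ✓
b + c vs a: 4 + 14 = 18 > 5  ✓

No: 5 + 4 = 9 is not > 14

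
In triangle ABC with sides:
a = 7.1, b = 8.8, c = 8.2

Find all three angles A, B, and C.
Law of cosines for each angle (a² = 50.41, b² = 77.44, c² = 67.24):
cos(A) = (b² + c² − a²)/(2bc) = (77.44 + 67.24 − 50.41)/(2·8.8·8.2) = 94.27/144.32 ≈ 0.653201  ⇒  A ≈ 49.2166°
cos(B) = (a² + c² − b²)/(2ac) = (50.41 + 67.24 − 77.44)/(2·7.1·8.2) = 40.21/116.44 ≈ 0.345328  ⇒  B ≈ 69.7982°
cos(C) = (a² + b² − c²)/(2ab) = (50.41 + 77.44 − 67.24)/(2·7.1·8.8) = 60.61/124.96 ≈ 0.485035  ⇒  C ≈ 60.9852°
Check: A + B + C ≈ 180°

A = 49.22°, B = 69.8°, C = 60.99°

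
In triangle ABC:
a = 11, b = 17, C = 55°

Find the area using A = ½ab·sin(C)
A = ½·a·b·sin(C) = ½·11·17·sin(55°)
sin(55°) ≈ 0.819152
A ≈ ½·187·0.819152 = 93.5·0.819152 ≈ 76.5907

Area = 76.59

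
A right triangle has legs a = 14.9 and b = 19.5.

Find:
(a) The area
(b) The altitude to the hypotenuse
(a) The legs are perpendicular, so Area = ½·a·b = ½·14.9·19.5 = ½·290.55 = 145.275
(b) Hypotenuse c = √(a² + b²) = √(222.01 + 380.25) = √602.26 ≈ 24.541
    Area = ½·c·h_c  ⇒  h_c = 2·Area/c = 290.55/24.541 ≈ 11.8394

Area = 145.275, h_c = 11.84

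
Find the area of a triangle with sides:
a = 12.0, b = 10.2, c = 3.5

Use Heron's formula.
s = (12.0 + 10.2 + 3.5)/2 = 25.7/2 = 12.85
s − a = 0.85, s − b = 2.65, s − c = 9.35
s(s−a)(s−b)(s−c) = 12.85·0.85·2.65·9.35 ≈ 270.632
Area = √270.632 ≈ 16.4509

Area = 16.45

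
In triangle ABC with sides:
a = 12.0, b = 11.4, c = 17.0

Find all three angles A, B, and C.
Law of cosines for each angle (a² = 144, b² = 129.96, c² = 289):
cos(A) = (b² + c² − a²)/(2bc) = (129.96 + 289 − 144)/(2·11.4·17.0) = 274.96/387.6 ≈ 0.709391  ⇒  A ≈ 44.8146°
cos(B) = (a² + c² − b²)/(2ac) = (144 + 289 − 129.96)/(2·12.0·17.0) = 303.04/408 ≈ 0.742745  ⇒  B ≈ 42.0342°
cos(C) = (a² + b² − c²)/(2ab) = (144 + 129.96 − 289)/(2·12.0·11.4) = -15.04/273.6 ≈ -0.0549708  ⇒  C ≈ 93.1512°
Check: A + B + C ≈ 180°

A = 44.81°, B = 42.03°, C = 93.15°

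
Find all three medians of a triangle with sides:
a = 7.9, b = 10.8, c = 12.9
Median formula: m_a = ½√(2b² + 2c² − a²) (and cyclically). a² = 62.41, b² = 116.64, c² = 166.41.
m_a = ½√(2·116.64 + 2·166.41 − 62.41) = ½√503.69 ≈ ½·22.443 ≈ 11.2215
m_b = ½√(2·62.41 + 2·166.41 − 116.64) = ½√341 ≈ ½·18.4662 ≈ 9.23309
m_c = ½√(2·62.41 + 2·116.64 − 166.41) = ½√191.69 ≈ ½·13.8452 ≈ 6.92261

m_a = 11.22, m_b = 9.233, m_c = 6.923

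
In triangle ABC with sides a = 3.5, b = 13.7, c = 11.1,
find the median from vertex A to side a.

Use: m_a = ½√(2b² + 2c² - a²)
m_a = ½√(2·13.7² + 2·11.1² − 3.5²) = ½√(2·187.69 + 2·123.21 − 12.25) = ½√(375.38 + 246.42 − 12.25) = ½√609.55
√609.55 ≈ 24.6891, so m_a ≈ 12.3445

m_a = 12.34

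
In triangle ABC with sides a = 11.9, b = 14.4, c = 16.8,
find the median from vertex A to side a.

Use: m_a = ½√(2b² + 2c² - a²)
m_a = ½√(2·14.4² + 2·16.8² − 11.9²) = ½√(2·207.36 + 2·282.24 − 141.61) = ½√(414.72 + 564.48 − 141.61) = ½√837.59
√837.59 ≈ 28.9411, so m_a ≈ 14.4706

m_a = 14.47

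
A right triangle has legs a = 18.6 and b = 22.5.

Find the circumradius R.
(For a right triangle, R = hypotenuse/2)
Hypotenuse c = √(a² + b²) = √(345.96 + 506.25) = √852.21 ≈ 29.1926
R = c/2 ≈ 29.1926/2 ≈ 14.5963

R = 14.6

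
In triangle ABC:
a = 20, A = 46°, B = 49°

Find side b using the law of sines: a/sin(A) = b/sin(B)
a/sin(A) = b/sin(B)  ⇒  b = a·sin(B)/sin(A) = 20·sin(49°)/sin(46°)
sin(49°) ≈ 0.75471, sin(46°) ≈ 0.71934
b ≈ 20·0.75471/0.71934 ≈ 15.0942/0.71934 ≈ 20.9834

b = 20.98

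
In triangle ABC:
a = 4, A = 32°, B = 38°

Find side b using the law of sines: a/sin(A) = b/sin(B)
a/sin(A) = b/sin(B)  ⇒  b = a·sin(B)/sin(A) = 4·sin(38°)/sin(32°)
sin(38°) ≈ 0.615661, sin(32°) ≈ 0.529919
b ≈ 4·0.615661/0.529919 ≈ 2.46265/0.529919 ≈ 4.64721

b = 4.647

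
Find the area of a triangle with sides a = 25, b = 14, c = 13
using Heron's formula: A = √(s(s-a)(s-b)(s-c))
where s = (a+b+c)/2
s = (25 + 14 + 13)/2 = 52/2 = 26
s − a = 1, s − b = 12, s − c = 13
s(s−a)(s−b)(s−c) = 26·1·12·13 = 4056
Area = √4056 ≈ 63.6867

s = 26.0, Area = 63.69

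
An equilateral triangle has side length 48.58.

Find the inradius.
r = Area/s with s the semi-perimeter.
Area = (√3/4)·48.58² = (√3/4)·2360.0164 ≈ 0.433013·2360.0164 ≈ 1021.92
s = 3·48.58/2 = 72.87
r ≈ 1021.92/72.87 ≈ 14.0238
(Equivalently r = side/(2√3) = 48.58/3.4641 ≈ 14.0238.)

r = 14.02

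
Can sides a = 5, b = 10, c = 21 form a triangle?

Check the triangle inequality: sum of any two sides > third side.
a + b vs c: 5 + 10 = 15 ≤ 21  ✗
a + c vs b: 5 + 21 = 26 > 10  ✓
b + c vs a: 10 + 21 = 31 > 5  ✓

No: 5 + 10 = 15 is not > 21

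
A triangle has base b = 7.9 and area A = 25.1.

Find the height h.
A = ½·b·h  ⇒  h = 2A/b = 2·25.1/7.9 = 50.2/7.9 ≈ 6.35443

h = 6.354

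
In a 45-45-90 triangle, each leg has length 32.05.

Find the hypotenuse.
In a 45-45-90 triangle the sides are in ratio 1 : 1 : √2, so hypotenuse = leg·√2.
Hypotenuse = 32.05·√2 ≈ 32.05·1.41421 ≈ 45.3255

Hypotenuse = 32.05√2 = 45.33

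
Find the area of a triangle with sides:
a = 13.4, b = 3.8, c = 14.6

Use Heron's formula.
s = (13.4 + 3.8 + 14.6)/2 = 31.8/2 = 15.9
s − a = 2.5, s − b = 12.1, s − c = 1.3
s(s−a)(s−b)(s−c) = 15.9·2.5·12.1·1.3 ≈ 625.268
Area = √625.268 ≈ 25.0053

Area = 25.01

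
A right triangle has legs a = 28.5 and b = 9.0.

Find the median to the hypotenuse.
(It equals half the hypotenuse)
Hypotenuse c = √(a² + b²) = √(812.25 + 81) = √893.25 ≈ 29.8873
Median to hypotenuse = c/2 ≈ 29.8873/2 ≈ 14.9436

Median = 14.94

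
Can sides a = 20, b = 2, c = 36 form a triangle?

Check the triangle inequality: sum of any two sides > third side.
a + b vs c: 20 + 2 = 22 ≤ 36  ✗
a + c vs b: 20 + 36 = 56 > 2  ✓
b + c vs a: 2 + 36 = 38 > 20  ✓

No: 20 + 2 = 22 is not > 36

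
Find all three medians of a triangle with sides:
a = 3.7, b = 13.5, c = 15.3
Median formula: m_a = ½√(2b² + 2c² − a²) (and cyclically). a² = 13.69, b² = 182.25, c² = 234.09.
m_a = ½√(2·182.25 + 2·234.09 − 13.69) = ½√818.99 ≈ ½·28.618 ≈ 14.309
m_b = ½√(2·13.69 + 2·234.09 − 182.25) = ½√313.31 ≈ ½·17.7006 ≈ 8.85028
m_c = ½√(2·13.69 + 2·182.25 − 234.09) = ½√157.79 ≈ ½·12.5614 ≈ 6.28072

m_a = 14.31, m_b = 8.85, m_c = 6.281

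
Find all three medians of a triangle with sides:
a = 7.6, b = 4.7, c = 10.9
Median formula: m_a = ½√(2b² + 2c² − a²) (and cyclically). a² = 57.76, b² = 22.09, c² = 118.81.
m_a = ½√(2·22.09 + 2·118.81 − 57.76) = ½√224.04 ≈ ½·14.968 ≈ 7.48398
m_b = ½√(2·57.76 + 2·118.81 − 22.09) = ½√331.05 ≈ ½·18.1948 ≈ 9.09739
m_c = ½√(2·57.76 + 2·22.09 − 118.81) = ½√40.89 ≈ ½·6.39453 ≈ 3.19726

m_a = 7.484, m_b = 9.097, m_c = 3.197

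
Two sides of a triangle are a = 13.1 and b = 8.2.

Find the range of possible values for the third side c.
Triangle inequality: |a − b| < c < a + b
|a − b| = |13.1 − 8.2| = 4.9
a + b = 13.1 + 8.2 = 21.3

4.9 < c < 21.3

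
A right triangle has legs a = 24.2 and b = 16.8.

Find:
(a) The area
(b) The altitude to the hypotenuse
(a) The legs are perpendicular, so Area = ½·a·b = ½·24.2·16.8 = ½·406.56 = 203.28
(b) Hypotenuse c = √(a² + b²) = √(585.64 + 282.24) = √867.88 ≈ 29.4598
    Area = ½·c·h_c  ⇒  h_c = 2·Area/c = 406.56/29.4598 ≈ 13.8005

Area = 203.28, h_c = 13.8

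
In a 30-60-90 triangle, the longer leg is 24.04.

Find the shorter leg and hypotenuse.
In a 30-60-90 triangle the sides are in ratio 1 : √3 : 2, so short leg = long leg/√3 and hypotenuse = 2·(short leg).
Short leg = 24.04/√3 ≈ 24.04/1.73205 ≈ 13.8795
Hypotenuse = 2·13.8795 ≈ 27.759

Short leg = 13.88, Hypotenuse = 27.76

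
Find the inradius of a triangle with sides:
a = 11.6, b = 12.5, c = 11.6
r = Area/s where s is the semi-perimeter.
s = (11.6 + 12.5 + 11.6)/2 = 35.7/2 = 17.85
Area = √(s(s−a)(s−b)(s−c)) = √(17.85·6.25·5.35·6.25) ≈ √3730.37 ≈ 61.0768
r ≈ 61.0768/17.85 ≈ 3.42167

r = 3.422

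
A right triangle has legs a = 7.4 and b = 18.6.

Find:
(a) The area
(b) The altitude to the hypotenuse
(a) The legs are perpendicular, so Area = ½·a·b = ½·7.4·18.6 = ½·137.64 = 68.82
(b) Hypotenuse c = √(a² + b²) = √(54.76 + 345.96) = √400.72 ≈ 20.018
    Area = ½·c·h_c  ⇒  h_c = 2·Area/c = 137.64/20.018 ≈ 6.87581

Area = 68.82, h_c = 6.876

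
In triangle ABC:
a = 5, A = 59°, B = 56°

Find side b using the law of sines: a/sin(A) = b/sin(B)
a/sin(A) = b/sin(B)  ⇒  b = a·sin(B)/sin(A) = 5·sin(56°)/sin(59°)
sin(56°) ≈ 0.829038, sin(59°) ≈ 0.857167
b ≈ 5·0.829038/0.857167 ≈ 4.14519/0.857167 ≈ 4.83591

b = 4.836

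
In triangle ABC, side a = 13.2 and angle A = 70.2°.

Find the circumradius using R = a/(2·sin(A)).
R = a/(2·sin(A)) = 13.2/(2·sin(70.2°))
sin(70.2°) ≈ 0.940881
R ≈ 13.2/(2·0.940881) = 13.2/1.88176 ≈ 7.0147

R = 7.015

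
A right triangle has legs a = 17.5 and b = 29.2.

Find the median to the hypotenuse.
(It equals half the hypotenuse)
Hypotenuse c = √(a² + b²) = √(306.25 + 852.64) = √1158.89 ≈ 34.0425
Median to hypotenuse = c/2 ≈ 34.0425/2 ≈ 17.0212

Median = 17.02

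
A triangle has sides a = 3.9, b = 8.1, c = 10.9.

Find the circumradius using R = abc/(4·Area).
First find the area with Heron's formula.
s = (3.9 + 8.1 + 10.9)/2 = 11.45
Area = √(s(s−a)(s−b)(s−c)) = √(11.45·7.55·3.35·0.55) ≈ √159.28 ≈ 12.6206
abc = 3.9·8.1·10.9 = 344.331
R = abc/(4·Area) ≈ 344.331/(4·12.6206) = 344.331/50.4824 ≈ 6.82081

R = 6.821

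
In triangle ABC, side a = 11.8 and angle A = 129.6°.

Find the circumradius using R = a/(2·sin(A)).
R = a/(2·sin(A)) = 11.8/(2·sin(129.6°))
sin(129.6°) ≈ 0.770513
R ≈ 11.8/(2·0.770513) = 11.8/1.54103 ≈ 7.65723

R = 7.657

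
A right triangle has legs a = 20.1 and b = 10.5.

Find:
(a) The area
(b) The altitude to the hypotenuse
(a) The legs are perpendicular, so Area = ½·a·b = ½·20.1·10.5 = ½·211.05 = 105.525
(b) Hypotenuse c = √(a² + b²) = √(404.01 + 110.25) = √514.26 ≈ 22.6773
    Area = ½·c·h_c  ⇒  h_c = 2·Area/c = 211.05/22.6773 ≈ 9.30666

Area = 105.525, h_c = 9.307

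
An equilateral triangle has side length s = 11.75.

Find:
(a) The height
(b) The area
(a) The height splits the triangle into two 30-60-90 halves: h = s·√3/2 = 11.75·1.73205/2 ≈ 20.3516/2 ≈ 10.1758
(b) Area = (√3/4)·s² = (√3/4)·11.75² = (√3/4)·138.0625 ≈ 0.433013·138.0625 ≈ 59.7828

Height = 10.18, Area = 59.78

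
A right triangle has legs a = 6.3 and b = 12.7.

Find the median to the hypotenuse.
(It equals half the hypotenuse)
Hypotenuse c = √(a² + b²) = √(39.69 + 161.29) = √200.98 ≈ 14.1767
Median to hypotenuse = c/2 ≈ 14.1767/2 ≈ 7.08837

Median = 7.088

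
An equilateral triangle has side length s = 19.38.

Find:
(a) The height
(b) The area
(a) The height splits the triangle into two 30-60-90 halves: h = s·√3/2 = 19.38·1.73205/2 ≈ 33.5671/2 ≈ 16.7836
(b) Area = (√3/4)·s² = (√3/4)·19.38² = (√3/4)·375.5844 ≈ 0.433013·375.5844 ≈ 162.633

Height = 16.78, Area = 162.6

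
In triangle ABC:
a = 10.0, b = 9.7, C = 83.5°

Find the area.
Two sides and the included angle (SAS): A = ½·a·b·sin(C) = ½·10.0·9.7·sin(83.5°)
sin(83.5°) ≈ 0.993572
A ≈ ½·97·0.993572 = 48.5·0.993572 ≈ 48.1882

Area = 48.19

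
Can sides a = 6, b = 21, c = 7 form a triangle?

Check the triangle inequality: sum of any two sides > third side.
a + b vs c: 6 + 21 = 27 > 7  ✓
a + c vs b: 6 + 7 = 13 ≤ 21  ✗
b + c vs a: 21 + 7 = 28 > 6  ✓

No: 6 + 7 = 13 is not > 21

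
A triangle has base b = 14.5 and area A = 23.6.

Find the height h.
A = ½·b·h  ⇒  h = 2A/b = 2·23.6/14.5 = 47.2/14.5 ≈ 3.25517

h = 3.255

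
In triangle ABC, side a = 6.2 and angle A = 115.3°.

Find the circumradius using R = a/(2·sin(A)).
R = a/(2·sin(A)) = 6.2/(2·sin(115.3°))
sin(115.3°) ≈ 0.904083
R ≈ 6.2/(2·0.904083) = 6.2/1.80817 ≈ 3.42889

R = 3.429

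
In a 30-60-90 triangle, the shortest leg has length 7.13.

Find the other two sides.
In a 30-60-90 triangle the sides are in ratio 1 : √3 : 2 (short leg : long leg : hypotenuse).
Long leg = 7.13·√3 ≈ 7.13·1.73205 ≈ 12.3495
Hypotenuse = 2·7.13 = 14.26

Long leg = 7.13√3 = 12.35, Hypotenuse = 14.26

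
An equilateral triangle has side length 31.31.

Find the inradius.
r = Area/s with s the semi-perimeter.
Area = (√3/4)·31.31² = (√3/4)·980.3161 ≈ 0.433013·980.3161 ≈ 424.489
s = 3·31.31/2 = 46.965
r ≈ 424.489/46.965 ≈ 9.03842
(Equivalently r = side/(2√3) = 31.31/3.4641 ≈ 9.03842.)

r = 9.038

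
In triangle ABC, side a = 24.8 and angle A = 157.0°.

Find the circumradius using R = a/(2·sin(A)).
R = a/(2·sin(A)) = 24.8/(2·sin(157.0°))
sin(157.0°) ≈ 0.390731
R ≈ 24.8/(2·0.390731) = 24.8/0.781462 ≈ 31.7354

R = 31.74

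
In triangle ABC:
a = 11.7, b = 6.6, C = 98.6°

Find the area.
Two sides and the included angle (SAS): A = ½·a·b·sin(C) = ½·11.7·6.6·sin(98.6°)
sin(98.6°) ≈ 0.988756
A ≈ ½·77.22·0.988756 = 38.61·0.988756 ≈ 38.1759

Area = 38.18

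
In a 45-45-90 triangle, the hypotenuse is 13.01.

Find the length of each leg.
In a 45-45-90 triangle hypotenuse = leg·√2, so leg = hypotenuse/√2.
Leg = 13.01/√2 ≈ 13.01/1.41421 ≈ 9.19946

Each leg = 9.199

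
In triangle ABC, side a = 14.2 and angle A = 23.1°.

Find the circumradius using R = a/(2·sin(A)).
R = a/(2·sin(A)) = 14.2/(2·sin(23.1°))
sin(23.1°) ≈ 0.392337
R ≈ 14.2/(2·0.392337) = 14.2/0.784674 ≈ 18.0967

R = 18.1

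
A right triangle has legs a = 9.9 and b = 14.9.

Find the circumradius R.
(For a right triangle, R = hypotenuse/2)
Hypotenuse c = √(a² + b²) = √(98.01 + 222.01) = √320.02 ≈ 17.8891
R = c/2 ≈ 17.8891/2 ≈ 8.94455

R = 8.945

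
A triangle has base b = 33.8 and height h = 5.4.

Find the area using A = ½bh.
A = ½·b·h = ½·33.8·5.4 = ½·182.52 = 91.26

Area = 91.26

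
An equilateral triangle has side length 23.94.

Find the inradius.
r = Area/s with s the semi-perimeter.
Area = (√3/4)·23.94² = (√3/4)·573.1236 ≈ 0.433013·573.1236 ≈ 248.17
s = 3·23.94/2 = 35.91
r ≈ 248.17/35.91 ≈ 6.91088
(Equivalently r = side/(2√3) = 23.94/3.4641 ≈ 6.91088.)

r = 6.911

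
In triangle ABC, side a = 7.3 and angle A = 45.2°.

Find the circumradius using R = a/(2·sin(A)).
R = a/(2·sin(A)) = 7.3/(2·sin(45.2°))
sin(45.2°) ≈ 0.709571
R ≈ 7.3/(2·0.709571) = 7.3/1.41914 ≈ 5.14396

R = 5.144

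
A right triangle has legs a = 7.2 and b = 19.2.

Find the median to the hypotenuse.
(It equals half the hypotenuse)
Hypotenuse c = √(a² + b²) = √(51.84 + 368.64) = √420.48 ≈ 20.5056
Median to hypotenuse = c/2 ≈ 20.5056/2 ≈ 10.2528

Median = 10.25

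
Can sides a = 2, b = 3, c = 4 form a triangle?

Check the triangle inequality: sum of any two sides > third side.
a + b vs c: 2 + 3 = 5 > 4  ✓
a + c vs b: 2 + 4 = 6 > 3  ✓
b + c vs a: 3 + 4 = 7 > 2  ✓

Yes, triangle inequality satisfied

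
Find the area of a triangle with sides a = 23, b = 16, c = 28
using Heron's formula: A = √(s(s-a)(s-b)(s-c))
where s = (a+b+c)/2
s = (23 + 16 + 28)/2 = 67/2 = 33.5
s − a = 10.5, s − b = 17.5, s − c = 5.5
s(s−a)(s−b)(s−c) = 33.5·10.5·17.5·5.5 = 33855.9375
Area = √33855.9375 ≈ 184

s = 33.5, Area = 184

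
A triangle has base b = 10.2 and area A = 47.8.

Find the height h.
A = ½·b·h  ⇒  h = 2A/b = 2·47.8/10.2 = 95.6/10.2 ≈ 9.37255

h = 9.373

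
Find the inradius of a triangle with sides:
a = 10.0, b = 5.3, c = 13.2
r = Area/s where s is the semi-perimeter.
s = (10.0 + 5.3 + 13.2)/2 = 28.5/2 = 14.25
Area = √(s(s−a)(s−b)(s−c)) = √(14.25·4.25·8.95·1.05) ≈ √569.136 ≈ 23.8566
r ≈ 23.8566/14.25 ≈ 1.67415

r = 1.674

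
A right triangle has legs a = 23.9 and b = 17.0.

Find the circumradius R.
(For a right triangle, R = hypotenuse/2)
Hypotenuse c = √(a² + b²) = √(571.21 + 289) = √860.21 ≈ 29.3293
R = c/2 ≈ 29.3293/2 ≈ 14.6647

R = 14.66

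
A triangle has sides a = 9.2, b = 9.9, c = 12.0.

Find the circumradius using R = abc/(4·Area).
First find the area with Heron's formula.
s = (9.2 + 9.9 + 12.0)/2 = 15.55
Area = √(s(s−a)(s−b)(s−c)) = √(15.55·6.35·5.65·3.55) ≈ √1980.53 ≈ 44.5031
abc = 9.2·9.9·12.0 = 1092.96
R = abc/(4·Area) ≈ 1092.96/(4·44.5031) = 1092.96/178.012 ≈ 6.13979

R = 6.14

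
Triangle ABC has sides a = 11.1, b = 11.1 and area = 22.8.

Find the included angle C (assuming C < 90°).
Area = ½·a·b·sin(C)  ⇒  sin(C) = 2·Area/(a·b) = 2·22.8/(11.1·11.1) = 45.6/123.21 ≈ 0.3701
C = arcsin(0.3701) ≈ 21.7218° (taking the acute solution since C < 90°)

C = 21.72°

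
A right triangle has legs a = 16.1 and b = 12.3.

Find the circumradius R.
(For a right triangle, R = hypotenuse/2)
Hypotenuse c = √(a² + b²) = √(259.21 + 151.29) = √410.5 ≈ 20.2608
R = c/2 ≈ 20.2608/2 ≈ 10.1304

R = 10.13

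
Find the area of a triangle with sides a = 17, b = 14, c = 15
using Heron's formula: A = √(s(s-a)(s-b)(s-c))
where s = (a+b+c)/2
s = (17 + 14 + 15)/2 = 46/2 = 23
s − a = 6, s − b = 9, s − c = 8
s(s−a)(s−b)(s−c) = 23·6·9·8 = 9936
Area = √9936 ≈ 99.6795

s = 23.0, Area = 99.68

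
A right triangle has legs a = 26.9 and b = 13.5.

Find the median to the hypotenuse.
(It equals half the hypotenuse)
Hypotenuse c = √(a² + b²) = √(723.61 + 182.25) = √905.86 ≈ 30.0975
Median to hypotenuse = c/2 ≈ 30.0975/2 ≈ 15.0488

Median = 15.05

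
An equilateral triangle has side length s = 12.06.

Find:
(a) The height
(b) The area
(a) The height splits the triangle into two 30-60-90 halves: h = s·√3/2 = 12.06·1.73205/2 ≈ 20.8885/2 ≈ 10.4443
(b) Area = (√3/4)·s² = (√3/4)·12.06² = (√3/4)·145.4436 ≈ 0.433013·145.4436 ≈ 62.9789

Height = 10.44, Area = 62.98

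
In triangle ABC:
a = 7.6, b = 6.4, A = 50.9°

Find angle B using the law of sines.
a/sin(A) = b/sin(B)  ⇒  sin(B) = b·sin(A)/a = 6.4·sin(50.9°)/7.6
sin(50.9°) ≈ 0.776046
sin(B) ≈ 6.4·0.776046/7.6 ≈ 4.9667/7.6 ≈ 0.653513
B = arcsin(0.653513) ≈ 40.807°
(Since b ≤ a we need B ≤ A, so the obtuse alternative 180° − 40.807° ≈ 139.193° is rejected.)

B = 40.81°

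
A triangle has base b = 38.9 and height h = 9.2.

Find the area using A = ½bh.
A = ½·b·h = ½·38.9·9.2 = ½·357.88 = 178.94

Area = 178.94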